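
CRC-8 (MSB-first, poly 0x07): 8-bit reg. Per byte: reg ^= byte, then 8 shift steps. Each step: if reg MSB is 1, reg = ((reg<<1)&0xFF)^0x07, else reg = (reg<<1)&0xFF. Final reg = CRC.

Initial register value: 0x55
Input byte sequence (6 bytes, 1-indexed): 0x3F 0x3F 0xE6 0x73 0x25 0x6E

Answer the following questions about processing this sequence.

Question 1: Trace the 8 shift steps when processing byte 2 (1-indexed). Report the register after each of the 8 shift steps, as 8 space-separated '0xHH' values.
Answer: 0x5C 0xB8 0x77 0xEE 0xDB 0xB1 0x65 0xCA

Derivation:
After byte 1 (0x3F): reg=0x11
Register before byte 2: 0x11
After XOR with byte 0x3F: 0x2E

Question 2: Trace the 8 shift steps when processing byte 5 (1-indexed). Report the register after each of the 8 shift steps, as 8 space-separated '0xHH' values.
Answer: 0x52 0xA4 0x4F 0x9E 0x3B 0x76 0xEC 0xDF

Derivation:
After byte 1 (0x3F): reg=0x11
After byte 2 (0x3F): reg=0xCA
After byte 3 (0xE6): reg=0xC4
After byte 4 (0x73): reg=0x0C
Register before byte 5: 0x0C
After XOR with byte 0x25: 0x29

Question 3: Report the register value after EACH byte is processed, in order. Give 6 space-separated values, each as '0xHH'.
0x11 0xCA 0xC4 0x0C 0xDF 0x1E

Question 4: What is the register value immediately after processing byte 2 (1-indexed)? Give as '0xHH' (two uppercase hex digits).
After byte 1 (0x3F): reg=0x11
After byte 2 (0x3F): reg=0xCA

Answer: 0xCA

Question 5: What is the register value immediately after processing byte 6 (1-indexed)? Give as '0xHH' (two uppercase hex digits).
Answer: 0x1E

Derivation:
After byte 1 (0x3F): reg=0x11
After byte 2 (0x3F): reg=0xCA
After byte 3 (0xE6): reg=0xC4
After byte 4 (0x73): reg=0x0C
After byte 5 (0x25): reg=0xDF
After byte 6 (0x6E): reg=0x1E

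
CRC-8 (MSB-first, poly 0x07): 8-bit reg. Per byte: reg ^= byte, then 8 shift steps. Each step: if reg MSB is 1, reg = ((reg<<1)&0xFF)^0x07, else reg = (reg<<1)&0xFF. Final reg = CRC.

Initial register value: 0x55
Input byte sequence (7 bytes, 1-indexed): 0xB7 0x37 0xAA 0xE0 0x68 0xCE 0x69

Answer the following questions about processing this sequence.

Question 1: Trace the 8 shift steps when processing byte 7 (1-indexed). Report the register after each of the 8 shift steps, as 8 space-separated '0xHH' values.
After byte 1 (0xB7): reg=0xA0
After byte 2 (0x37): reg=0xEC
After byte 3 (0xAA): reg=0xD5
After byte 4 (0xE0): reg=0x8B
After byte 5 (0x68): reg=0xA7
After byte 6 (0xCE): reg=0x18
Register before byte 7: 0x18
After XOR with byte 0x69: 0x71

Answer: 0xE2 0xC3 0x81 0x05 0x0A 0x14 0x28 0x50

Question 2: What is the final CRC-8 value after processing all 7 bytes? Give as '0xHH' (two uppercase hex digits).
Answer: 0x50

Derivation:
After byte 1 (0xB7): reg=0xA0
After byte 2 (0x37): reg=0xEC
After byte 3 (0xAA): reg=0xD5
After byte 4 (0xE0): reg=0x8B
After byte 5 (0x68): reg=0xA7
After byte 6 (0xCE): reg=0x18
After byte 7 (0x69): reg=0x50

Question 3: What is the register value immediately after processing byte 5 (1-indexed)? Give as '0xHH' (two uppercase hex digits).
Answer: 0xA7

Derivation:
After byte 1 (0xB7): reg=0xA0
After byte 2 (0x37): reg=0xEC
After byte 3 (0xAA): reg=0xD5
After byte 4 (0xE0): reg=0x8B
After byte 5 (0x68): reg=0xA7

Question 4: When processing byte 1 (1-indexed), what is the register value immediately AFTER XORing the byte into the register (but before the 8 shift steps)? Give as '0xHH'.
Answer: 0xE2

Derivation:
Register before byte 1: 0x55
Byte 1: 0xB7
0x55 XOR 0xB7 = 0xE2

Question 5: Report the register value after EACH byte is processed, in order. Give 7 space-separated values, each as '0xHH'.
0xA0 0xEC 0xD5 0x8B 0xA7 0x18 0x50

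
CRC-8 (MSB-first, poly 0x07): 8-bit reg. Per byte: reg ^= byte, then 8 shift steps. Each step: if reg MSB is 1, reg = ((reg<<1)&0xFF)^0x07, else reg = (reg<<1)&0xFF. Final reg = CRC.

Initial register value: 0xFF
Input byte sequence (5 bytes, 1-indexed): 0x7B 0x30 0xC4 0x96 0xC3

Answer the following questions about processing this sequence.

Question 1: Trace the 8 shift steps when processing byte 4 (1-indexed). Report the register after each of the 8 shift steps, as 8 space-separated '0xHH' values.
Answer: 0x3D 0x7A 0xF4 0xEF 0xD9 0xB5 0x6D 0xDA

Derivation:
After byte 1 (0x7B): reg=0x95
After byte 2 (0x30): reg=0x72
After byte 3 (0xC4): reg=0x0B
Register before byte 4: 0x0B
After XOR with byte 0x96: 0x9D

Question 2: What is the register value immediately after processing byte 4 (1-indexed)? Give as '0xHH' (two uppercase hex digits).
After byte 1 (0x7B): reg=0x95
After byte 2 (0x30): reg=0x72
After byte 3 (0xC4): reg=0x0B
After byte 4 (0x96): reg=0xDA

Answer: 0xDA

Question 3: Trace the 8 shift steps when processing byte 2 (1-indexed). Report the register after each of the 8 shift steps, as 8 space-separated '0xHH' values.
Answer: 0x4D 0x9A 0x33 0x66 0xCC 0x9F 0x39 0x72

Derivation:
After byte 1 (0x7B): reg=0x95
Register before byte 2: 0x95
After XOR with byte 0x30: 0xA5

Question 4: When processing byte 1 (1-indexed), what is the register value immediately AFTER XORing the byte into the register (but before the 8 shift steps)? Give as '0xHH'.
Register before byte 1: 0xFF
Byte 1: 0x7B
0xFF XOR 0x7B = 0x84

Answer: 0x84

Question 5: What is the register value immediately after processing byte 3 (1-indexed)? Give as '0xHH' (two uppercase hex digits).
Answer: 0x0B

Derivation:
After byte 1 (0x7B): reg=0x95
After byte 2 (0x30): reg=0x72
After byte 3 (0xC4): reg=0x0B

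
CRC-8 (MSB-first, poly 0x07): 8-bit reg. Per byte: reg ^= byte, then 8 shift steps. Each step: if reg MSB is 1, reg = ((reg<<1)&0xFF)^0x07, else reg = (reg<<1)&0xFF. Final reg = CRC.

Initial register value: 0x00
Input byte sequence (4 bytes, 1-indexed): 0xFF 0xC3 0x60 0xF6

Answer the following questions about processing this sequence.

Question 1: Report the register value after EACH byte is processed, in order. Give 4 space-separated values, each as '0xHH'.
0xF3 0x90 0xDE 0xD8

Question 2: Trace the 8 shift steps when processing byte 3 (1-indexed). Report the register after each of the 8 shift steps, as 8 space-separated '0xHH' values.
Answer: 0xE7 0xC9 0x95 0x2D 0x5A 0xB4 0x6F 0xDE

Derivation:
After byte 1 (0xFF): reg=0xF3
After byte 2 (0xC3): reg=0x90
Register before byte 3: 0x90
After XOR with byte 0x60: 0xF0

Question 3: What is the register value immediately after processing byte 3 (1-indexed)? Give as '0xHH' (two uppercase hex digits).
Answer: 0xDE

Derivation:
After byte 1 (0xFF): reg=0xF3
After byte 2 (0xC3): reg=0x90
After byte 3 (0x60): reg=0xDE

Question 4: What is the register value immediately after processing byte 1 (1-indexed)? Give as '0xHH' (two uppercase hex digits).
After byte 1 (0xFF): reg=0xF3

Answer: 0xF3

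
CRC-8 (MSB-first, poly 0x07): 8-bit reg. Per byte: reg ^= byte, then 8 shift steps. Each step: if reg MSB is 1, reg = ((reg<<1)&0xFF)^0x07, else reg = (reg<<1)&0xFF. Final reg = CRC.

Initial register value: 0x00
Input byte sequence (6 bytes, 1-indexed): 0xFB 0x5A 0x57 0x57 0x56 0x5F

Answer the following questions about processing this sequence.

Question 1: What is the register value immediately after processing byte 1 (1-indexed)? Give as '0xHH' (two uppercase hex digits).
Answer: 0xEF

Derivation:
After byte 1 (0xFB): reg=0xEF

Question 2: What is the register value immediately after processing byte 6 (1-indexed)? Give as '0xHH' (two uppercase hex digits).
Answer: 0x68

Derivation:
After byte 1 (0xFB): reg=0xEF
After byte 2 (0x5A): reg=0x02
After byte 3 (0x57): reg=0xAC
After byte 4 (0x57): reg=0xEF
After byte 5 (0x56): reg=0x26
After byte 6 (0x5F): reg=0x68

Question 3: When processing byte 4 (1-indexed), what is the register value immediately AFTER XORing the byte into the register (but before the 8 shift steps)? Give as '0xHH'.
Register before byte 4: 0xAC
Byte 4: 0x57
0xAC XOR 0x57 = 0xFB

Answer: 0xFB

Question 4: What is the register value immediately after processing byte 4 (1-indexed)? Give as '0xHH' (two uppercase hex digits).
After byte 1 (0xFB): reg=0xEF
After byte 2 (0x5A): reg=0x02
After byte 3 (0x57): reg=0xAC
After byte 4 (0x57): reg=0xEF

Answer: 0xEF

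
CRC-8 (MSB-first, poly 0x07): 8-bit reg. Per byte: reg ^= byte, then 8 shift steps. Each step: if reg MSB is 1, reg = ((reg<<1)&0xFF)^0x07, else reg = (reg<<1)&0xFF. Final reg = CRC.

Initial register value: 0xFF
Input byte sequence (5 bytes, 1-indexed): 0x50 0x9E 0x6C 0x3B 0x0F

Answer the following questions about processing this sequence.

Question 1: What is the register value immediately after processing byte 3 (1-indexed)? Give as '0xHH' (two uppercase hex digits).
Answer: 0x3B

Derivation:
After byte 1 (0x50): reg=0x44
After byte 2 (0x9E): reg=0x08
After byte 3 (0x6C): reg=0x3B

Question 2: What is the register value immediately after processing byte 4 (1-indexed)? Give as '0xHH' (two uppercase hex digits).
After byte 1 (0x50): reg=0x44
After byte 2 (0x9E): reg=0x08
After byte 3 (0x6C): reg=0x3B
After byte 4 (0x3B): reg=0x00

Answer: 0x00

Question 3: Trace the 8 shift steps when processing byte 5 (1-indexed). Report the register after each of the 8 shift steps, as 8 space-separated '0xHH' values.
Answer: 0x1E 0x3C 0x78 0xF0 0xE7 0xC9 0x95 0x2D

Derivation:
After byte 1 (0x50): reg=0x44
After byte 2 (0x9E): reg=0x08
After byte 3 (0x6C): reg=0x3B
After byte 4 (0x3B): reg=0x00
Register before byte 5: 0x00
After XOR with byte 0x0F: 0x0F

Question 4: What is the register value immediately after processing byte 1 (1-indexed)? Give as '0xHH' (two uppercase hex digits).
After byte 1 (0x50): reg=0x44

Answer: 0x44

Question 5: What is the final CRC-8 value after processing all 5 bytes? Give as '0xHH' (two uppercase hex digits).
Answer: 0x2D

Derivation:
After byte 1 (0x50): reg=0x44
After byte 2 (0x9E): reg=0x08
After byte 3 (0x6C): reg=0x3B
After byte 4 (0x3B): reg=0x00
After byte 5 (0x0F): reg=0x2D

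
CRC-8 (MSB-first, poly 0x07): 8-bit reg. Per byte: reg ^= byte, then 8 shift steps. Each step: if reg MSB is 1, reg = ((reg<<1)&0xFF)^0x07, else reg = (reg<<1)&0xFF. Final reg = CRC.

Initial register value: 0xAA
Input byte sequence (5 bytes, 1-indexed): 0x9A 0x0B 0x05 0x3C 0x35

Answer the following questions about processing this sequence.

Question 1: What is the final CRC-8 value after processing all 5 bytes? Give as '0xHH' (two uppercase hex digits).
Answer: 0x92

Derivation:
After byte 1 (0x9A): reg=0x90
After byte 2 (0x0B): reg=0xC8
After byte 3 (0x05): reg=0x6D
After byte 4 (0x3C): reg=0xB0
After byte 5 (0x35): reg=0x92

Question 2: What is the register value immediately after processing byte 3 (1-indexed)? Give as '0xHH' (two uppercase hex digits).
Answer: 0x6D

Derivation:
After byte 1 (0x9A): reg=0x90
After byte 2 (0x0B): reg=0xC8
After byte 3 (0x05): reg=0x6D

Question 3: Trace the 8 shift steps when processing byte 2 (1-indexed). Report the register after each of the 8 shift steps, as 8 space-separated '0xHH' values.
After byte 1 (0x9A): reg=0x90
Register before byte 2: 0x90
After XOR with byte 0x0B: 0x9B

Answer: 0x31 0x62 0xC4 0x8F 0x19 0x32 0x64 0xC8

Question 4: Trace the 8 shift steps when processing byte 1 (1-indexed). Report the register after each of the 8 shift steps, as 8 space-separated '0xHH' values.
Answer: 0x60 0xC0 0x87 0x09 0x12 0x24 0x48 0x90

Derivation:
Register before byte 1: 0xAA
After XOR with byte 0x9A: 0x30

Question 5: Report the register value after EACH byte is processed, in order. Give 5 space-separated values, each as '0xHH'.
0x90 0xC8 0x6D 0xB0 0x92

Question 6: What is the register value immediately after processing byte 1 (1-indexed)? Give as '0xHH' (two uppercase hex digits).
After byte 1 (0x9A): reg=0x90

Answer: 0x90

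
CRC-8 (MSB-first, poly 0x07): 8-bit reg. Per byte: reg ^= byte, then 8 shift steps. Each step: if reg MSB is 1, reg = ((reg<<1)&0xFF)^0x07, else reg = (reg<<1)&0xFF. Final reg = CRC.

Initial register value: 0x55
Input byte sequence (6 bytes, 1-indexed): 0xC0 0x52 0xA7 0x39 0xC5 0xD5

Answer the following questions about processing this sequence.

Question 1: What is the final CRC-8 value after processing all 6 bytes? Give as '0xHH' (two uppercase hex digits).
After byte 1 (0xC0): reg=0xE2
After byte 2 (0x52): reg=0x19
After byte 3 (0xA7): reg=0x33
After byte 4 (0x39): reg=0x36
After byte 5 (0xC5): reg=0xD7
After byte 6 (0xD5): reg=0x0E

Answer: 0x0E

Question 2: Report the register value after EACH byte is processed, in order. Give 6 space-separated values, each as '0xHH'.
0xE2 0x19 0x33 0x36 0xD7 0x0E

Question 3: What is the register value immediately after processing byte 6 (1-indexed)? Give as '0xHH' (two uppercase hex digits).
After byte 1 (0xC0): reg=0xE2
After byte 2 (0x52): reg=0x19
After byte 3 (0xA7): reg=0x33
After byte 4 (0x39): reg=0x36
After byte 5 (0xC5): reg=0xD7
After byte 6 (0xD5): reg=0x0E

Answer: 0x0E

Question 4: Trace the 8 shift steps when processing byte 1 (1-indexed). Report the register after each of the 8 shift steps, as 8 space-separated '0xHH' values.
Answer: 0x2D 0x5A 0xB4 0x6F 0xDE 0xBB 0x71 0xE2

Derivation:
Register before byte 1: 0x55
After XOR with byte 0xC0: 0x95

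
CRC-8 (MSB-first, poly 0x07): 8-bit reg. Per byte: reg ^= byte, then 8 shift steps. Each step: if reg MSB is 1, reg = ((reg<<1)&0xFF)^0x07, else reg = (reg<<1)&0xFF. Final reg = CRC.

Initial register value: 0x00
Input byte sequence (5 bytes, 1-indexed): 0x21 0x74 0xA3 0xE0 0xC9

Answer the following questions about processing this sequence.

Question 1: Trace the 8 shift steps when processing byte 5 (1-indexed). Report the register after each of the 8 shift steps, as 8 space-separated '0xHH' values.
Answer: 0xA8 0x57 0xAE 0x5B 0xB6 0x6B 0xD6 0xAB

Derivation:
After byte 1 (0x21): reg=0xE7
After byte 2 (0x74): reg=0xF0
After byte 3 (0xA3): reg=0xBE
After byte 4 (0xE0): reg=0x9D
Register before byte 5: 0x9D
After XOR with byte 0xC9: 0x54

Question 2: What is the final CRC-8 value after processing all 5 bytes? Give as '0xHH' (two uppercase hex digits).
After byte 1 (0x21): reg=0xE7
After byte 2 (0x74): reg=0xF0
After byte 3 (0xA3): reg=0xBE
After byte 4 (0xE0): reg=0x9D
After byte 5 (0xC9): reg=0xAB

Answer: 0xAB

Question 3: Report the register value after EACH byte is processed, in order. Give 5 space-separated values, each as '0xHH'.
0xE7 0xF0 0xBE 0x9D 0xAB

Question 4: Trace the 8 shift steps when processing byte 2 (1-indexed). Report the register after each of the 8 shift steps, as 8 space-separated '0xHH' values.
Answer: 0x21 0x42 0x84 0x0F 0x1E 0x3C 0x78 0xF0

Derivation:
After byte 1 (0x21): reg=0xE7
Register before byte 2: 0xE7
After XOR with byte 0x74: 0x93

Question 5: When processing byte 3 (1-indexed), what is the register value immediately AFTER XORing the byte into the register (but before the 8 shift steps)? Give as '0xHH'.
Answer: 0x53

Derivation:
Register before byte 3: 0xF0
Byte 3: 0xA3
0xF0 XOR 0xA3 = 0x53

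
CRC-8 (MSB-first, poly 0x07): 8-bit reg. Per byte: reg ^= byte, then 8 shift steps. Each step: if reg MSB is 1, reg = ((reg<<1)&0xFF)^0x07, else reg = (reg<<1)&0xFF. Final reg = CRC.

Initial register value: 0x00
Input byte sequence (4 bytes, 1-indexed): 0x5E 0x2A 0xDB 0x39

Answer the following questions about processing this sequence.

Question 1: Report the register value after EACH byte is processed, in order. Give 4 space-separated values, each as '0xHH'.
0x9D 0x0C 0x2B 0x7E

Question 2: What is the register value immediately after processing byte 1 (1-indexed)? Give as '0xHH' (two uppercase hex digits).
Answer: 0x9D

Derivation:
After byte 1 (0x5E): reg=0x9D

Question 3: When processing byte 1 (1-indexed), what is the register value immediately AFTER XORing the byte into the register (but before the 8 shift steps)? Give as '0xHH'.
Answer: 0x5E

Derivation:
Register before byte 1: 0x00
Byte 1: 0x5E
0x00 XOR 0x5E = 0x5E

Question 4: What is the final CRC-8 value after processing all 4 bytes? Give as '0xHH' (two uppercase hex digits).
After byte 1 (0x5E): reg=0x9D
After byte 2 (0x2A): reg=0x0C
After byte 3 (0xDB): reg=0x2B
After byte 4 (0x39): reg=0x7E

Answer: 0x7E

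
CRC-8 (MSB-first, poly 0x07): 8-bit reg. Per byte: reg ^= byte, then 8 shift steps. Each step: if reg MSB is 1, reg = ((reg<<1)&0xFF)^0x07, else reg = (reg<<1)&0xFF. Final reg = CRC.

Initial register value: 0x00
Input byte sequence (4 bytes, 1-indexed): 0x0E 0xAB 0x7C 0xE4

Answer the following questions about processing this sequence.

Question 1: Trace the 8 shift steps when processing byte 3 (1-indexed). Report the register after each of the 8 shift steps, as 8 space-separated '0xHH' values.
Answer: 0xE3 0xC1 0x85 0x0D 0x1A 0x34 0x68 0xD0

Derivation:
After byte 1 (0x0E): reg=0x2A
After byte 2 (0xAB): reg=0x8E
Register before byte 3: 0x8E
After XOR with byte 0x7C: 0xF2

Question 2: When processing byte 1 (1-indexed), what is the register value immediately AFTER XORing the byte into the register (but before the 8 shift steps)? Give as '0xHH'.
Register before byte 1: 0x00
Byte 1: 0x0E
0x00 XOR 0x0E = 0x0E

Answer: 0x0E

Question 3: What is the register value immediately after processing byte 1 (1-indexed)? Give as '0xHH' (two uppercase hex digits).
After byte 1 (0x0E): reg=0x2A

Answer: 0x2A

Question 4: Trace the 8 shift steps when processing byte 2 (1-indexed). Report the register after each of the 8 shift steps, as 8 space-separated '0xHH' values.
After byte 1 (0x0E): reg=0x2A
Register before byte 2: 0x2A
After XOR with byte 0xAB: 0x81

Answer: 0x05 0x0A 0x14 0x28 0x50 0xA0 0x47 0x8E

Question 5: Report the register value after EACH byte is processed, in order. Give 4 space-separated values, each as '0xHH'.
0x2A 0x8E 0xD0 0x8C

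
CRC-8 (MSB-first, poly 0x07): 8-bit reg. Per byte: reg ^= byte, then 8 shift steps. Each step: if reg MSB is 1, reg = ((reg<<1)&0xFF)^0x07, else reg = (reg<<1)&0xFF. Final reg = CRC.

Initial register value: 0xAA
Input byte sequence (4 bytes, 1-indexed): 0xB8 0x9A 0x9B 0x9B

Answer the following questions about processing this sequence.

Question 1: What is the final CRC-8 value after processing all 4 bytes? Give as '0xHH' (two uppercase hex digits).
After byte 1 (0xB8): reg=0x7E
After byte 2 (0x9A): reg=0xB2
After byte 3 (0x9B): reg=0xDF
After byte 4 (0x9B): reg=0xDB

Answer: 0xDB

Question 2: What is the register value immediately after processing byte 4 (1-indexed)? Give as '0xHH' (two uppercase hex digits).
After byte 1 (0xB8): reg=0x7E
After byte 2 (0x9A): reg=0xB2
After byte 3 (0x9B): reg=0xDF
After byte 4 (0x9B): reg=0xDB

Answer: 0xDB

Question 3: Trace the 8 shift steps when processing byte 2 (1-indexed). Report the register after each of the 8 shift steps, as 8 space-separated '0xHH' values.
Answer: 0xCF 0x99 0x35 0x6A 0xD4 0xAF 0x59 0xB2

Derivation:
After byte 1 (0xB8): reg=0x7E
Register before byte 2: 0x7E
After XOR with byte 0x9A: 0xE4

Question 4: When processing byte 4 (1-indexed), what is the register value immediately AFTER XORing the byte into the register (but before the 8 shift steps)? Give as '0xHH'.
Register before byte 4: 0xDF
Byte 4: 0x9B
0xDF XOR 0x9B = 0x44

Answer: 0x44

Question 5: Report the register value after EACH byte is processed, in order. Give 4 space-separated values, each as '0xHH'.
0x7E 0xB2 0xDF 0xDB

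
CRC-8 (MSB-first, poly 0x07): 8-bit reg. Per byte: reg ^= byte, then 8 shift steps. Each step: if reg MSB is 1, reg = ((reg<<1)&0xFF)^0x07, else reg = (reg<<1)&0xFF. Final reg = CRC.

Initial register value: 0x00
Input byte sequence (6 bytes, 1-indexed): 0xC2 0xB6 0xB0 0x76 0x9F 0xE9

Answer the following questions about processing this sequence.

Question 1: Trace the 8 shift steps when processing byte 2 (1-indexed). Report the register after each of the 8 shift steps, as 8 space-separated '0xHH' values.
Answer: 0xEB 0xD1 0xA5 0x4D 0x9A 0x33 0x66 0xCC

Derivation:
After byte 1 (0xC2): reg=0x40
Register before byte 2: 0x40
After XOR with byte 0xB6: 0xF6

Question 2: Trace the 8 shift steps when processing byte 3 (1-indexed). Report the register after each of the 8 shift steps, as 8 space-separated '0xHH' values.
Answer: 0xF8 0xF7 0xE9 0xD5 0xAD 0x5D 0xBA 0x73

Derivation:
After byte 1 (0xC2): reg=0x40
After byte 2 (0xB6): reg=0xCC
Register before byte 3: 0xCC
After XOR with byte 0xB0: 0x7C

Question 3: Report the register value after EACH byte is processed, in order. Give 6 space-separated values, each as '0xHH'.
0x40 0xCC 0x73 0x1B 0x95 0x73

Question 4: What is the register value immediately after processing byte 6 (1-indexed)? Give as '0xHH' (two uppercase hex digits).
Answer: 0x73

Derivation:
After byte 1 (0xC2): reg=0x40
After byte 2 (0xB6): reg=0xCC
After byte 3 (0xB0): reg=0x73
After byte 4 (0x76): reg=0x1B
After byte 5 (0x9F): reg=0x95
After byte 6 (0xE9): reg=0x73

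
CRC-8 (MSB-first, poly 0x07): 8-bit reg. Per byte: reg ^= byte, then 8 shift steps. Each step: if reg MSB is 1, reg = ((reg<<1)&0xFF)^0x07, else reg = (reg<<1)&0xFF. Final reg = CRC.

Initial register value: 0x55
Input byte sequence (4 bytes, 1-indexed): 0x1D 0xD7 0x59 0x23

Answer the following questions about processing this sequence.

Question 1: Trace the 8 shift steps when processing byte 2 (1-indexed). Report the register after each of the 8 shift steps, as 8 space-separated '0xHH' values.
Answer: 0x50 0xA0 0x47 0x8E 0x1B 0x36 0x6C 0xD8

Derivation:
After byte 1 (0x1D): reg=0xFF
Register before byte 2: 0xFF
After XOR with byte 0xD7: 0x28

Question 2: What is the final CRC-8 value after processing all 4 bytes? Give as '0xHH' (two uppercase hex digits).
Answer: 0x4A

Derivation:
After byte 1 (0x1D): reg=0xFF
After byte 2 (0xD7): reg=0xD8
After byte 3 (0x59): reg=0x8E
After byte 4 (0x23): reg=0x4A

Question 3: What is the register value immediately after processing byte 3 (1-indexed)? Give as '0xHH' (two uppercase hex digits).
Answer: 0x8E

Derivation:
After byte 1 (0x1D): reg=0xFF
After byte 2 (0xD7): reg=0xD8
After byte 3 (0x59): reg=0x8E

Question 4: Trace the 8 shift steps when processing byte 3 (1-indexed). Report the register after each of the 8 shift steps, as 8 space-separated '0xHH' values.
After byte 1 (0x1D): reg=0xFF
After byte 2 (0xD7): reg=0xD8
Register before byte 3: 0xD8
After XOR with byte 0x59: 0x81

Answer: 0x05 0x0A 0x14 0x28 0x50 0xA0 0x47 0x8E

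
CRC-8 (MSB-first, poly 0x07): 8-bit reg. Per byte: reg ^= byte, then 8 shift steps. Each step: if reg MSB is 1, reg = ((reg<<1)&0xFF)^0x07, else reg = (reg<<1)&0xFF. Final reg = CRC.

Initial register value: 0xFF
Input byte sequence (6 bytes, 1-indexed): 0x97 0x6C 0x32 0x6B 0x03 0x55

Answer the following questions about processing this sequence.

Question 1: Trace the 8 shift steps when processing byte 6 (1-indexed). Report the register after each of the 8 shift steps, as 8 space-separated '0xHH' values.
Answer: 0x02 0x04 0x08 0x10 0x20 0x40 0x80 0x07

Derivation:
After byte 1 (0x97): reg=0x1F
After byte 2 (0x6C): reg=0x5E
After byte 3 (0x32): reg=0x03
After byte 4 (0x6B): reg=0x1F
After byte 5 (0x03): reg=0x54
Register before byte 6: 0x54
After XOR with byte 0x55: 0x01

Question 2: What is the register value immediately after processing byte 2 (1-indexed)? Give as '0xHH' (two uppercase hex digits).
Answer: 0x5E

Derivation:
After byte 1 (0x97): reg=0x1F
After byte 2 (0x6C): reg=0x5E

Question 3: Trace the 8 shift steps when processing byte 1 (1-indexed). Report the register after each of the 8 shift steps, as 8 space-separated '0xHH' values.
Answer: 0xD0 0xA7 0x49 0x92 0x23 0x46 0x8C 0x1F

Derivation:
Register before byte 1: 0xFF
After XOR with byte 0x97: 0x68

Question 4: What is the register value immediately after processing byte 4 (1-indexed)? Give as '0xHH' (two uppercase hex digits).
Answer: 0x1F

Derivation:
After byte 1 (0x97): reg=0x1F
After byte 2 (0x6C): reg=0x5E
After byte 3 (0x32): reg=0x03
After byte 4 (0x6B): reg=0x1F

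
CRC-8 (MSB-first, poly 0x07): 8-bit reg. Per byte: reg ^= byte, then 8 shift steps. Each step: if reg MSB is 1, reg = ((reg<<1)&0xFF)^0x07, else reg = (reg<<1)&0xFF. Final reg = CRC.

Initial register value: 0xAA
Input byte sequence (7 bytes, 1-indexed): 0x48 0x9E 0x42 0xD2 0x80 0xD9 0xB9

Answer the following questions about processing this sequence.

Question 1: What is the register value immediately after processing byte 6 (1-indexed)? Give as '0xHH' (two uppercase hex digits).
Answer: 0xFD

Derivation:
After byte 1 (0x48): reg=0xA0
After byte 2 (0x9E): reg=0xBA
After byte 3 (0x42): reg=0xE6
After byte 4 (0xD2): reg=0x8C
After byte 5 (0x80): reg=0x24
After byte 6 (0xD9): reg=0xFD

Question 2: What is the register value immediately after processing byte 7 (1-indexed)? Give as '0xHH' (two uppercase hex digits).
Answer: 0xDB

Derivation:
After byte 1 (0x48): reg=0xA0
After byte 2 (0x9E): reg=0xBA
After byte 3 (0x42): reg=0xE6
After byte 4 (0xD2): reg=0x8C
After byte 5 (0x80): reg=0x24
After byte 6 (0xD9): reg=0xFD
After byte 7 (0xB9): reg=0xDB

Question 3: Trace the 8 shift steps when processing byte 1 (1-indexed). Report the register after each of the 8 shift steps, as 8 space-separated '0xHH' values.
Answer: 0xC3 0x81 0x05 0x0A 0x14 0x28 0x50 0xA0

Derivation:
Register before byte 1: 0xAA
After XOR with byte 0x48: 0xE2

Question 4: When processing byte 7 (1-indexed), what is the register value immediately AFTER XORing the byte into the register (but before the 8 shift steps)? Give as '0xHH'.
Answer: 0x44

Derivation:
Register before byte 7: 0xFD
Byte 7: 0xB9
0xFD XOR 0xB9 = 0x44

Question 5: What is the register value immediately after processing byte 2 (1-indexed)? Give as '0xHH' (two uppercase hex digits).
After byte 1 (0x48): reg=0xA0
After byte 2 (0x9E): reg=0xBA

Answer: 0xBA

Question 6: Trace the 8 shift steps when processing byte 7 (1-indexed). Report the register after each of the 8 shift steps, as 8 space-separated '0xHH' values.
After byte 1 (0x48): reg=0xA0
After byte 2 (0x9E): reg=0xBA
After byte 3 (0x42): reg=0xE6
After byte 4 (0xD2): reg=0x8C
After byte 5 (0x80): reg=0x24
After byte 6 (0xD9): reg=0xFD
Register before byte 7: 0xFD
After XOR with byte 0xB9: 0x44

Answer: 0x88 0x17 0x2E 0x5C 0xB8 0x77 0xEE 0xDB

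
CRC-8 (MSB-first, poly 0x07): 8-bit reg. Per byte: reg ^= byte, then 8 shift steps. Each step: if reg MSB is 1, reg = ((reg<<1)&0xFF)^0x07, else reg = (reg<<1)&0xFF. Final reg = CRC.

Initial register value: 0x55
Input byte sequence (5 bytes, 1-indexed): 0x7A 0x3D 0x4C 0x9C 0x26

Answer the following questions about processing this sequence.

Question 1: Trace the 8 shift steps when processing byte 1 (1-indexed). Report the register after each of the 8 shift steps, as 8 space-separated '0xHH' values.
Register before byte 1: 0x55
After XOR with byte 0x7A: 0x2F

Answer: 0x5E 0xBC 0x7F 0xFE 0xFB 0xF1 0xE5 0xCD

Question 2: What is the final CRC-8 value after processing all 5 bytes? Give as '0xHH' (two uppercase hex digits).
Answer: 0x90

Derivation:
After byte 1 (0x7A): reg=0xCD
After byte 2 (0x3D): reg=0xDE
After byte 3 (0x4C): reg=0xF7
After byte 4 (0x9C): reg=0x16
After byte 5 (0x26): reg=0x90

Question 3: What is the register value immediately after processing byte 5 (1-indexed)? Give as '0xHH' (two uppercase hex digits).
After byte 1 (0x7A): reg=0xCD
After byte 2 (0x3D): reg=0xDE
After byte 3 (0x4C): reg=0xF7
After byte 4 (0x9C): reg=0x16
After byte 5 (0x26): reg=0x90

Answer: 0x90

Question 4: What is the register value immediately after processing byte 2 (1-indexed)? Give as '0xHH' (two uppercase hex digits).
After byte 1 (0x7A): reg=0xCD
After byte 2 (0x3D): reg=0xDE

Answer: 0xDE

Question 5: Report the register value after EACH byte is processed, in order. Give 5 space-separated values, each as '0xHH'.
0xCD 0xDE 0xF7 0x16 0x90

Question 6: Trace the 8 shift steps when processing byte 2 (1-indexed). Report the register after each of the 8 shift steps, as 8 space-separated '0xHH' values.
After byte 1 (0x7A): reg=0xCD
Register before byte 2: 0xCD
After XOR with byte 0x3D: 0xF0

Answer: 0xE7 0xC9 0x95 0x2D 0x5A 0xB4 0x6F 0xDE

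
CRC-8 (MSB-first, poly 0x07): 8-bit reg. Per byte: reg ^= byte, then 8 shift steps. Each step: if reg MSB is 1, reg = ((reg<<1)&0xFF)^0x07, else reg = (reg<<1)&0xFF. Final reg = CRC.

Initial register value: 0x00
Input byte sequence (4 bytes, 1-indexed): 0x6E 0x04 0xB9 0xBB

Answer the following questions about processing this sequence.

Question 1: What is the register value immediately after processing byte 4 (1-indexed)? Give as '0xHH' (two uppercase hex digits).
After byte 1 (0x6E): reg=0x0D
After byte 2 (0x04): reg=0x3F
After byte 3 (0xB9): reg=0x9B
After byte 4 (0xBB): reg=0xE0

Answer: 0xE0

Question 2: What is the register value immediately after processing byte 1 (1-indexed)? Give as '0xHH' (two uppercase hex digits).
After byte 1 (0x6E): reg=0x0D

Answer: 0x0D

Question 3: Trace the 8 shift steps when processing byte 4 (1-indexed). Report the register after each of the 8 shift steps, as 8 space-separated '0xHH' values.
Answer: 0x40 0x80 0x07 0x0E 0x1C 0x38 0x70 0xE0

Derivation:
After byte 1 (0x6E): reg=0x0D
After byte 2 (0x04): reg=0x3F
After byte 3 (0xB9): reg=0x9B
Register before byte 4: 0x9B
After XOR with byte 0xBB: 0x20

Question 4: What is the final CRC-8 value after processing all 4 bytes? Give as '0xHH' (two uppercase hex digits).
After byte 1 (0x6E): reg=0x0D
After byte 2 (0x04): reg=0x3F
After byte 3 (0xB9): reg=0x9B
After byte 4 (0xBB): reg=0xE0

Answer: 0xE0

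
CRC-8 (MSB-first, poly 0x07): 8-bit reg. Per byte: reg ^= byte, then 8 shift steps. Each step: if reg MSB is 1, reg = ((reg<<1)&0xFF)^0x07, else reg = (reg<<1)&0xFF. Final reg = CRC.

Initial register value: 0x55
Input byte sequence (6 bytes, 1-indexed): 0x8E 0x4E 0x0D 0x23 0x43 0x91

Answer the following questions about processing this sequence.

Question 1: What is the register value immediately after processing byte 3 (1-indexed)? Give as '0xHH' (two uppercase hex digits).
Answer: 0x6D

Derivation:
After byte 1 (0x8E): reg=0x0F
After byte 2 (0x4E): reg=0xC0
After byte 3 (0x0D): reg=0x6D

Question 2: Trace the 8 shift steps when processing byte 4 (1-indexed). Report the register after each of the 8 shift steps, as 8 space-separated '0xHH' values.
Answer: 0x9C 0x3F 0x7E 0xFC 0xFF 0xF9 0xF5 0xED

Derivation:
After byte 1 (0x8E): reg=0x0F
After byte 2 (0x4E): reg=0xC0
After byte 3 (0x0D): reg=0x6D
Register before byte 4: 0x6D
After XOR with byte 0x23: 0x4E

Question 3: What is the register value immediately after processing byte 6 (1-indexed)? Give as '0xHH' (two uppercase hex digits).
After byte 1 (0x8E): reg=0x0F
After byte 2 (0x4E): reg=0xC0
After byte 3 (0x0D): reg=0x6D
After byte 4 (0x23): reg=0xED
After byte 5 (0x43): reg=0x43
After byte 6 (0x91): reg=0x30

Answer: 0x30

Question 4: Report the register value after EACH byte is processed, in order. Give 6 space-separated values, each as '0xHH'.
0x0F 0xC0 0x6D 0xED 0x43 0x30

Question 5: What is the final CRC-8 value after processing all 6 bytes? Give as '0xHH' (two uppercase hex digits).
After byte 1 (0x8E): reg=0x0F
After byte 2 (0x4E): reg=0xC0
After byte 3 (0x0D): reg=0x6D
After byte 4 (0x23): reg=0xED
After byte 5 (0x43): reg=0x43
After byte 6 (0x91): reg=0x30

Answer: 0x30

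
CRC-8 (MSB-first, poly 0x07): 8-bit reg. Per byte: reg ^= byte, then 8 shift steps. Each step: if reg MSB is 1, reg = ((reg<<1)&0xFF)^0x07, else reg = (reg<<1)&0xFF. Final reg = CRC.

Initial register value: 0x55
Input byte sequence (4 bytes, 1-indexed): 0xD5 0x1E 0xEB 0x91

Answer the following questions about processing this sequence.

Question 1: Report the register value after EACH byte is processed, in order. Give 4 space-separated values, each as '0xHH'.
0x89 0xEC 0x15 0x95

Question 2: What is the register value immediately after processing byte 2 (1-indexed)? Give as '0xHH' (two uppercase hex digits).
Answer: 0xEC

Derivation:
After byte 1 (0xD5): reg=0x89
After byte 2 (0x1E): reg=0xEC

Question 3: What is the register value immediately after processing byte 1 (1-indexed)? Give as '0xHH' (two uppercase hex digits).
After byte 1 (0xD5): reg=0x89

Answer: 0x89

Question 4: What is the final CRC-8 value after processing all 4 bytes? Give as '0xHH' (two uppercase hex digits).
After byte 1 (0xD5): reg=0x89
After byte 2 (0x1E): reg=0xEC
After byte 3 (0xEB): reg=0x15
After byte 4 (0x91): reg=0x95

Answer: 0x95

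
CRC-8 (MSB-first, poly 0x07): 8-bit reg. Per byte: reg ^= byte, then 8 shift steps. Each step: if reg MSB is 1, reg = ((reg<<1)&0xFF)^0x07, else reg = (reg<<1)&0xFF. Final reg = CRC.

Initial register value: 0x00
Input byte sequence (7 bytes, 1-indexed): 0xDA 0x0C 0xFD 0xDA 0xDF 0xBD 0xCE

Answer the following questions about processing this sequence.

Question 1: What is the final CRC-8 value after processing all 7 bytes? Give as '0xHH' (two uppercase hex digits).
After byte 1 (0xDA): reg=0x08
After byte 2 (0x0C): reg=0x1C
After byte 3 (0xFD): reg=0xA9
After byte 4 (0xDA): reg=0x5E
After byte 5 (0xDF): reg=0x8E
After byte 6 (0xBD): reg=0x99
After byte 7 (0xCE): reg=0xA2

Answer: 0xA2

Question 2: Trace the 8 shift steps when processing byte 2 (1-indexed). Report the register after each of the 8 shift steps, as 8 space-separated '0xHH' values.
After byte 1 (0xDA): reg=0x08
Register before byte 2: 0x08
After XOR with byte 0x0C: 0x04

Answer: 0x08 0x10 0x20 0x40 0x80 0x07 0x0E 0x1C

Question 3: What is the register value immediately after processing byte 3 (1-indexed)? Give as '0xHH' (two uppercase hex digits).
Answer: 0xA9

Derivation:
After byte 1 (0xDA): reg=0x08
After byte 2 (0x0C): reg=0x1C
After byte 3 (0xFD): reg=0xA9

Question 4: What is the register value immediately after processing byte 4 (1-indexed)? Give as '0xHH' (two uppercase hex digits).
After byte 1 (0xDA): reg=0x08
After byte 2 (0x0C): reg=0x1C
After byte 3 (0xFD): reg=0xA9
After byte 4 (0xDA): reg=0x5E

Answer: 0x5E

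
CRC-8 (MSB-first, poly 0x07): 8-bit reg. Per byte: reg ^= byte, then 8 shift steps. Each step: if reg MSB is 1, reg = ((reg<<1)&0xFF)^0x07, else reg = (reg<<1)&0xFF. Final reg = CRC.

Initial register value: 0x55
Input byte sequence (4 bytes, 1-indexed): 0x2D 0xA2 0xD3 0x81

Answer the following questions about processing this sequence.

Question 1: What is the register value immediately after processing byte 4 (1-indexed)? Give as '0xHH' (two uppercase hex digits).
Answer: 0x17

Derivation:
After byte 1 (0x2D): reg=0x6F
After byte 2 (0xA2): reg=0x6D
After byte 3 (0xD3): reg=0x33
After byte 4 (0x81): reg=0x17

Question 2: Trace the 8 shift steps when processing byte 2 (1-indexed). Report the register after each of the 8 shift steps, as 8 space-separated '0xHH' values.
Answer: 0x9D 0x3D 0x7A 0xF4 0xEF 0xD9 0xB5 0x6D

Derivation:
After byte 1 (0x2D): reg=0x6F
Register before byte 2: 0x6F
After XOR with byte 0xA2: 0xCD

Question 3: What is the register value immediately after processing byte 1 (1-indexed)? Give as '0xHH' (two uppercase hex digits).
Answer: 0x6F

Derivation:
After byte 1 (0x2D): reg=0x6F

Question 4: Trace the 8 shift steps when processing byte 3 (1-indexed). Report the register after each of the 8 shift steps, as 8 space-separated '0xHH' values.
Answer: 0x7B 0xF6 0xEB 0xD1 0xA5 0x4D 0x9A 0x33

Derivation:
After byte 1 (0x2D): reg=0x6F
After byte 2 (0xA2): reg=0x6D
Register before byte 3: 0x6D
After XOR with byte 0xD3: 0xBE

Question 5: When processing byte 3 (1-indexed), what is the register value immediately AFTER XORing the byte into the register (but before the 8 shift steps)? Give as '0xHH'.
Answer: 0xBE

Derivation:
Register before byte 3: 0x6D
Byte 3: 0xD3
0x6D XOR 0xD3 = 0xBE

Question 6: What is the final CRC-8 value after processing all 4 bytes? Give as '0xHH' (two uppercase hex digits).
After byte 1 (0x2D): reg=0x6F
After byte 2 (0xA2): reg=0x6D
After byte 3 (0xD3): reg=0x33
After byte 4 (0x81): reg=0x17

Answer: 0x17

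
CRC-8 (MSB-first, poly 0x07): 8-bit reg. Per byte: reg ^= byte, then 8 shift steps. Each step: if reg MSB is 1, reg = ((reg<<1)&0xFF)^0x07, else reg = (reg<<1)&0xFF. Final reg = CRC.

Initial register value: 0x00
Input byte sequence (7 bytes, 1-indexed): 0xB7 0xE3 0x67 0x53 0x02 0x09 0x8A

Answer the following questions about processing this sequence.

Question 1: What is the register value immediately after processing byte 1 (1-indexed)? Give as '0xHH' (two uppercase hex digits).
After byte 1 (0xB7): reg=0x0C

Answer: 0x0C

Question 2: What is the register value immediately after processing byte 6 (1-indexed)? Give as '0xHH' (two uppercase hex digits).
After byte 1 (0xB7): reg=0x0C
After byte 2 (0xE3): reg=0x83
After byte 3 (0x67): reg=0xB2
After byte 4 (0x53): reg=0xA9
After byte 5 (0x02): reg=0x58
After byte 6 (0x09): reg=0xB0

Answer: 0xB0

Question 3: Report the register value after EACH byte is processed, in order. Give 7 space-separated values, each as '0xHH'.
0x0C 0x83 0xB2 0xA9 0x58 0xB0 0xA6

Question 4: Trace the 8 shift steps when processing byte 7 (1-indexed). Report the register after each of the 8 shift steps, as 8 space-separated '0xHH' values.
Answer: 0x74 0xE8 0xD7 0xA9 0x55 0xAA 0x53 0xA6

Derivation:
After byte 1 (0xB7): reg=0x0C
After byte 2 (0xE3): reg=0x83
After byte 3 (0x67): reg=0xB2
After byte 4 (0x53): reg=0xA9
After byte 5 (0x02): reg=0x58
After byte 6 (0x09): reg=0xB0
Register before byte 7: 0xB0
After XOR with byte 0x8A: 0x3A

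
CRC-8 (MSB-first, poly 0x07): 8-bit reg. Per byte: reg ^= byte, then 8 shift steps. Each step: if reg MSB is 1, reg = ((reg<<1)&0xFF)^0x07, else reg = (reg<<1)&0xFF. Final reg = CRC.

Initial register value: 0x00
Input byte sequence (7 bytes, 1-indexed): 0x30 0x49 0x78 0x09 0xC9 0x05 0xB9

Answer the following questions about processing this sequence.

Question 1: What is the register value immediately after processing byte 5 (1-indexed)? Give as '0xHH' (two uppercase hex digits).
After byte 1 (0x30): reg=0x90
After byte 2 (0x49): reg=0x01
After byte 3 (0x78): reg=0x68
After byte 4 (0x09): reg=0x20
After byte 5 (0xC9): reg=0x91

Answer: 0x91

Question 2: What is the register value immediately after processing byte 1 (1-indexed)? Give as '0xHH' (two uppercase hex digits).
After byte 1 (0x30): reg=0x90

Answer: 0x90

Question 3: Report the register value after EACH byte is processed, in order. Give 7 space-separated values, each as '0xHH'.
0x90 0x01 0x68 0x20 0x91 0xE5 0x93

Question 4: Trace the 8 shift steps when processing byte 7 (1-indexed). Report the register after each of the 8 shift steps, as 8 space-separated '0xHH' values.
After byte 1 (0x30): reg=0x90
After byte 2 (0x49): reg=0x01
After byte 3 (0x78): reg=0x68
After byte 4 (0x09): reg=0x20
After byte 5 (0xC9): reg=0x91
After byte 6 (0x05): reg=0xE5
Register before byte 7: 0xE5
After XOR with byte 0xB9: 0x5C

Answer: 0xB8 0x77 0xEE 0xDB 0xB1 0x65 0xCA 0x93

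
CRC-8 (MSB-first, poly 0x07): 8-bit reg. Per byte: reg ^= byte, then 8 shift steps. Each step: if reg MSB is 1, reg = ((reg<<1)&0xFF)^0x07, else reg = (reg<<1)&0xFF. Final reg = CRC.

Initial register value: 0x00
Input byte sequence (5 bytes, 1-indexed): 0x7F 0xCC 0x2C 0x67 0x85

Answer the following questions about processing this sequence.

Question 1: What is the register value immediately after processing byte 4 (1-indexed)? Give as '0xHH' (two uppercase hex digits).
Answer: 0xF7

Derivation:
After byte 1 (0x7F): reg=0x7A
After byte 2 (0xCC): reg=0x0B
After byte 3 (0x2C): reg=0xF5
After byte 4 (0x67): reg=0xF7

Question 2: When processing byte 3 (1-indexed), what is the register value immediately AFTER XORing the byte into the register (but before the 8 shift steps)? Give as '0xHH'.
Answer: 0x27

Derivation:
Register before byte 3: 0x0B
Byte 3: 0x2C
0x0B XOR 0x2C = 0x27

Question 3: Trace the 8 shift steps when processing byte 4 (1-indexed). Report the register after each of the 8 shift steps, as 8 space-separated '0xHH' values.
Answer: 0x23 0x46 0x8C 0x1F 0x3E 0x7C 0xF8 0xF7

Derivation:
After byte 1 (0x7F): reg=0x7A
After byte 2 (0xCC): reg=0x0B
After byte 3 (0x2C): reg=0xF5
Register before byte 4: 0xF5
After XOR with byte 0x67: 0x92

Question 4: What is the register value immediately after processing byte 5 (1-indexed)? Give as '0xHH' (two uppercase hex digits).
Answer: 0x59

Derivation:
After byte 1 (0x7F): reg=0x7A
After byte 2 (0xCC): reg=0x0B
After byte 3 (0x2C): reg=0xF5
After byte 4 (0x67): reg=0xF7
After byte 5 (0x85): reg=0x59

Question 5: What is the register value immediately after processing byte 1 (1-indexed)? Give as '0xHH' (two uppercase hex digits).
After byte 1 (0x7F): reg=0x7A

Answer: 0x7A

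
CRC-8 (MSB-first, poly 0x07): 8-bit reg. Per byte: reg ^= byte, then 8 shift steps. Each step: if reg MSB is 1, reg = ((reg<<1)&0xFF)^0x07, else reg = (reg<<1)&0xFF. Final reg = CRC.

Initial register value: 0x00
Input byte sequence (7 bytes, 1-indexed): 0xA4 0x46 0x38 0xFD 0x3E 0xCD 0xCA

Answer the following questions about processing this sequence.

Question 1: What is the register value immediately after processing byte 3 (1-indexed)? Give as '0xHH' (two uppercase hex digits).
Answer: 0x6E

Derivation:
After byte 1 (0xA4): reg=0x75
After byte 2 (0x46): reg=0x99
After byte 3 (0x38): reg=0x6E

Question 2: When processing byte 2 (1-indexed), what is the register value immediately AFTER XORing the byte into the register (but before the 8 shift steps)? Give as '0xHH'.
Answer: 0x33

Derivation:
Register before byte 2: 0x75
Byte 2: 0x46
0x75 XOR 0x46 = 0x33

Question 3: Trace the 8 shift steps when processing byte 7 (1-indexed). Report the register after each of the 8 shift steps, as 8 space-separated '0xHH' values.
After byte 1 (0xA4): reg=0x75
After byte 2 (0x46): reg=0x99
After byte 3 (0x38): reg=0x6E
After byte 4 (0xFD): reg=0xF0
After byte 5 (0x3E): reg=0x64
After byte 6 (0xCD): reg=0x56
Register before byte 7: 0x56
After XOR with byte 0xCA: 0x9C

Answer: 0x3F 0x7E 0xFC 0xFF 0xF9 0xF5 0xED 0xDD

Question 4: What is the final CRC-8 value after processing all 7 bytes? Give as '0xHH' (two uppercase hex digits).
Answer: 0xDD

Derivation:
After byte 1 (0xA4): reg=0x75
After byte 2 (0x46): reg=0x99
After byte 3 (0x38): reg=0x6E
After byte 4 (0xFD): reg=0xF0
After byte 5 (0x3E): reg=0x64
After byte 6 (0xCD): reg=0x56
After byte 7 (0xCA): reg=0xDD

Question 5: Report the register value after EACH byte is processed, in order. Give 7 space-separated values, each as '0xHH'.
0x75 0x99 0x6E 0xF0 0x64 0x56 0xDD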